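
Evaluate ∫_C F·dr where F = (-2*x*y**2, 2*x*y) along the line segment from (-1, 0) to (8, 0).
0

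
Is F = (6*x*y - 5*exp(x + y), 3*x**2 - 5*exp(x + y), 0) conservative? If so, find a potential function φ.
Yes, F is conservative. φ = 3*x**2*y - 5*exp(x + y)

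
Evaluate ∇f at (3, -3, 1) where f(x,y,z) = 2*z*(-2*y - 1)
(0, -4, 10)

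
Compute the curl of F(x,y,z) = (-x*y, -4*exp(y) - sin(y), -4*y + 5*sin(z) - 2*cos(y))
(2*sin(y) - 4, 0, x)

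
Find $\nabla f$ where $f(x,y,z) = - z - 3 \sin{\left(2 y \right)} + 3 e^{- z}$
(0, -6*cos(2*y), -1 - 3*exp(-z))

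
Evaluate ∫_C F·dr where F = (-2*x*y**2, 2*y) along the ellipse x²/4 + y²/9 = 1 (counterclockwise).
0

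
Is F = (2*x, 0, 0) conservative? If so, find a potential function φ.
Yes, F is conservative. φ = x**2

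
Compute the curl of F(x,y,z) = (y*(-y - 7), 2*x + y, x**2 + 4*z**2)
(0, -2*x, 2*y + 9)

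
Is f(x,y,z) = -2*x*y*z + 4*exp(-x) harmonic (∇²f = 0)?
No, ∇²f = 4*exp(-x)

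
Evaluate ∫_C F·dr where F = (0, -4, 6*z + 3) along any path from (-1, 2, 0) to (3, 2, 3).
36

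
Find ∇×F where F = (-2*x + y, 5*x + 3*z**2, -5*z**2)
(-6*z, 0, 4)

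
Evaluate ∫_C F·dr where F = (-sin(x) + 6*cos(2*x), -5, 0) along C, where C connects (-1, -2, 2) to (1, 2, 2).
-20 + 6*sin(2)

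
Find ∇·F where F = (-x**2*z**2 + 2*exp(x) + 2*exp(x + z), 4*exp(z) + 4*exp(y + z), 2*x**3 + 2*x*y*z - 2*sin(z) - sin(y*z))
2*x*y - 2*x*z**2 - y*cos(y*z) + 2*exp(x) + 2*exp(x + z) + 4*exp(y + z) - 2*cos(z)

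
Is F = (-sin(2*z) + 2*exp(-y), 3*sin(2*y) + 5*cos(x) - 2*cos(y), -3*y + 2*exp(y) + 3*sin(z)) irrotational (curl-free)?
No, ∇×F = (2*exp(y) - 3, -2*cos(2*z), -5*sin(x) + 2*exp(-y))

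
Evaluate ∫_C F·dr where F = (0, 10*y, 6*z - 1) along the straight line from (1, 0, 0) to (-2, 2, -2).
34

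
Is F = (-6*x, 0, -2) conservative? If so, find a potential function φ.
Yes, F is conservative. φ = -3*x**2 - 2*z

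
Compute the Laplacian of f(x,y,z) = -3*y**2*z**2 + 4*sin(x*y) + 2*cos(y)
-4*x**2*sin(x*y) - 4*y**2*sin(x*y) - 6*y**2 - 6*z**2 - 2*cos(y)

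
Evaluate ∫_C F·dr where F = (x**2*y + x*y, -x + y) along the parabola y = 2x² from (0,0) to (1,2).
47/30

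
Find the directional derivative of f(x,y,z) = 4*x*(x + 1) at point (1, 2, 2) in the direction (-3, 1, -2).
-18*sqrt(14)/7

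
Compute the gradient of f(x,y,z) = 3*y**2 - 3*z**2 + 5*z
(0, 6*y, 5 - 6*z)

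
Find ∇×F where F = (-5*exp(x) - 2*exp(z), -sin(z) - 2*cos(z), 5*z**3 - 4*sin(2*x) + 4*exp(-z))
(-2*sin(z) + cos(z), -2*exp(z) + 8*cos(2*x), 0)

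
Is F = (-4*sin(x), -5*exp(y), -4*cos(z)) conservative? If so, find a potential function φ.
Yes, F is conservative. φ = -5*exp(y) - 4*sin(z) + 4*cos(x)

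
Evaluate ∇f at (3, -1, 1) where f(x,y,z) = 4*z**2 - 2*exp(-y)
(0, 2*E, 8)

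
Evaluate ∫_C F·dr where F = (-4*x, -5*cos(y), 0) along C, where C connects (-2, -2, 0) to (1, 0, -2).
6 - 5*sin(2)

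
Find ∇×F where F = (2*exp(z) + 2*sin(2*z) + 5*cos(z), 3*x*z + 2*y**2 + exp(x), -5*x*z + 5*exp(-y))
(-3*x - 5*exp(-y), 5*z + 2*exp(z) - 5*sin(z) + 4*cos(2*z), 3*z + exp(x))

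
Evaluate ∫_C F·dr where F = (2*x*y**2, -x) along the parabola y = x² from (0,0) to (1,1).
-1/3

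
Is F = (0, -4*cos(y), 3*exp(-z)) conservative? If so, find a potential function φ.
Yes, F is conservative. φ = -4*sin(y) - 3*exp(-z)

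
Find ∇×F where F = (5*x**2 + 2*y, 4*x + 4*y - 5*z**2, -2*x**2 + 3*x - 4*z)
(10*z, 4*x - 3, 2)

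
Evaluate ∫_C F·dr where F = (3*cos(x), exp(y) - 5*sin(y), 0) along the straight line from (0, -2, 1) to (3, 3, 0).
5*cos(3) - exp(-2) + 3*sin(3) - 5*cos(2) + exp(3)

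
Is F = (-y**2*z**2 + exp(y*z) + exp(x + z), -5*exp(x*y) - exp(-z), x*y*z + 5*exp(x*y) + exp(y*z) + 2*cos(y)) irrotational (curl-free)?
No, ∇×F = (x*z + 5*x*exp(x*y) + z*exp(y*z) - 2*sin(y) - exp(-z), -2*y**2*z - y*z - 5*y*exp(x*y) + y*exp(y*z) + exp(x + z), 2*y*z**2 - 5*y*exp(x*y) - z*exp(y*z))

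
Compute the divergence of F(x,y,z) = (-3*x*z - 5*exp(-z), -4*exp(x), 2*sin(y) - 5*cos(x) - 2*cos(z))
-3*z + 2*sin(z)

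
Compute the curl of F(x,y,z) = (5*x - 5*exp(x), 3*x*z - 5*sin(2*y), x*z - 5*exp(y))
(-3*x - 5*exp(y), -z, 3*z)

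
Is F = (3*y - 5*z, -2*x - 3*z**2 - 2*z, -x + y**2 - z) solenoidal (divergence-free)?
No, ∇·F = -1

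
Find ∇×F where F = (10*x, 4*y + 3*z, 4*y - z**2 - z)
(1, 0, 0)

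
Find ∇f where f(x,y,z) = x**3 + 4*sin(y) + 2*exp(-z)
(3*x**2, 4*cos(y), -2*exp(-z))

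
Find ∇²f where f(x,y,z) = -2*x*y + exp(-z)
exp(-z)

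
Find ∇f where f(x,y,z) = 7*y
(0, 7, 0)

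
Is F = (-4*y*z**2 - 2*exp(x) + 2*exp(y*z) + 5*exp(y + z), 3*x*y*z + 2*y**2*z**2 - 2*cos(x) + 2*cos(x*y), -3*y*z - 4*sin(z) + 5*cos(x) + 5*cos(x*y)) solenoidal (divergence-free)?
No, ∇·F = 3*x*z - 2*x*sin(x*y) + 4*y*z**2 - 3*y - 2*exp(x) - 4*cos(z)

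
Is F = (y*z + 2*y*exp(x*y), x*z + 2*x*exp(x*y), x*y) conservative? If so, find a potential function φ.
Yes, F is conservative. φ = x*y*z + 2*exp(x*y)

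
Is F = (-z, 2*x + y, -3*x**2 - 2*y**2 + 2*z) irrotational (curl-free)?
No, ∇×F = (-4*y, 6*x - 1, 2)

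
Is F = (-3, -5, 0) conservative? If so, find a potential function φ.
Yes, F is conservative. φ = -3*x - 5*y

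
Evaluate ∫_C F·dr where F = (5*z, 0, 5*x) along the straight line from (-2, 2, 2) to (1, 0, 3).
35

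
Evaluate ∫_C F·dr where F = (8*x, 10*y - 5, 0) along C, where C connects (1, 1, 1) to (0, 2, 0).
6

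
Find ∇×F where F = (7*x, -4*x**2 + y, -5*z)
(0, 0, -8*x)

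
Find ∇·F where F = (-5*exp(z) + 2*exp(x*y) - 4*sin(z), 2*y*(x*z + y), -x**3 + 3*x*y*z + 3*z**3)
3*x*y + 2*x*z + 2*y*exp(x*y) + 4*y + 9*z**2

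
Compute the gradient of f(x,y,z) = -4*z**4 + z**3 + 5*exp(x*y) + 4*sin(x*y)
(y*(5*exp(x*y) + 4*cos(x*y)), x*(5*exp(x*y) + 4*cos(x*y)), z**2*(3 - 16*z))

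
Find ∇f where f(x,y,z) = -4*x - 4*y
(-4, -4, 0)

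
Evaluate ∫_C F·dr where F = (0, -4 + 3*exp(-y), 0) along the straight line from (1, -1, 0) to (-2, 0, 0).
-7 + 3*E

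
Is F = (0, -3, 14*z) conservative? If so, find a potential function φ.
Yes, F is conservative. φ = -3*y + 7*z**2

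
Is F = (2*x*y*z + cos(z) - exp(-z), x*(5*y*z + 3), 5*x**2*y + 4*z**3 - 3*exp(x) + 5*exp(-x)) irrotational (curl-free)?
No, ∇×F = (5*x*(x - y), -8*x*y + 3*exp(x) - sin(z) + exp(-z) + 5*exp(-x), -2*x*z + 5*y*z + 3)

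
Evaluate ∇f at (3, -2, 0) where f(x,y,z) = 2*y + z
(0, 2, 1)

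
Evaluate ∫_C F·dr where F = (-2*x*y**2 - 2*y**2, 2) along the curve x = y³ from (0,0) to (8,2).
-1132/5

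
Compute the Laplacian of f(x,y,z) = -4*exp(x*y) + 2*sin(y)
-4*x**2*exp(x*y) - 4*y**2*exp(x*y) - 2*sin(y)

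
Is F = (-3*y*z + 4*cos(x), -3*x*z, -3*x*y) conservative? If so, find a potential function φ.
Yes, F is conservative. φ = -3*x*y*z + 4*sin(x)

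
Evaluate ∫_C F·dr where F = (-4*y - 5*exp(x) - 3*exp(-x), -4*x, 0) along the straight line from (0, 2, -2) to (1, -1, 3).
-5*E + 3*exp(-1) + 6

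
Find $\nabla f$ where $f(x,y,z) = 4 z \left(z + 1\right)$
(0, 0, 8*z + 4)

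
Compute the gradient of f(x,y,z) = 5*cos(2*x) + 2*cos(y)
(-10*sin(2*x), -2*sin(y), 0)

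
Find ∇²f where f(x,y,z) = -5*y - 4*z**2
-8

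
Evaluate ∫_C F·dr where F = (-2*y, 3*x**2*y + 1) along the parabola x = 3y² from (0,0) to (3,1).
3/2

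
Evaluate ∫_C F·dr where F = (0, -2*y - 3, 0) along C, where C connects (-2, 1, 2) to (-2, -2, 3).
6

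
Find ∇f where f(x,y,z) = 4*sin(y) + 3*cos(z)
(0, 4*cos(y), -3*sin(z))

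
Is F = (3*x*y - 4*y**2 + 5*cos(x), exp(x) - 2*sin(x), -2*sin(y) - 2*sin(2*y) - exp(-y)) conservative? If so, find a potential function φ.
No, ∇×F = (-2*cos(y) - 4*cos(2*y) + exp(-y), 0, -3*x + 8*y + exp(x) - 2*cos(x)) ≠ 0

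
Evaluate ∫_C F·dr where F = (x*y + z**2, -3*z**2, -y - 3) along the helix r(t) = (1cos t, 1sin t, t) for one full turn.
2*pi*(-9 + 2*pi)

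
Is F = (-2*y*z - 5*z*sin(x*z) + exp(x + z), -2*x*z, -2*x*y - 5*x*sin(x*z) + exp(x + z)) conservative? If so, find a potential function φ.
Yes, F is conservative. φ = -2*x*y*z + exp(x + z) + 5*cos(x*z)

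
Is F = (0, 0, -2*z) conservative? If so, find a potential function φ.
Yes, F is conservative. φ = -z**2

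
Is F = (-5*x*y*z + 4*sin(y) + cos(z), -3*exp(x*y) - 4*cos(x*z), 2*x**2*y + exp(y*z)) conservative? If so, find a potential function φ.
No, ∇×F = (2*x**2 - 4*x*sin(x*z) + z*exp(y*z), -9*x*y - sin(z), 5*x*z - 3*y*exp(x*y) + 4*z*sin(x*z) - 4*cos(y)) ≠ 0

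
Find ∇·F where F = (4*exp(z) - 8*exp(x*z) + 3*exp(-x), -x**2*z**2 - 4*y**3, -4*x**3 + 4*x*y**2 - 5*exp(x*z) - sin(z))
-5*x*exp(x*z) - 12*y**2 - 8*z*exp(x*z) - cos(z) - 3*exp(-x)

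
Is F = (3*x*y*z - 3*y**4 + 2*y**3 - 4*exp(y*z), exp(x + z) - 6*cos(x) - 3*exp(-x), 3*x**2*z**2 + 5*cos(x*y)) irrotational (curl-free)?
No, ∇×F = (-5*x*sin(x*y) - exp(x + z), 3*x*y - 6*x*z**2 - 4*y*exp(y*z) + 5*y*sin(x*y), -3*x*z + 12*y**3 - 6*y**2 + 4*z*exp(y*z) + exp(x + z) + 6*sin(x) + 3*exp(-x))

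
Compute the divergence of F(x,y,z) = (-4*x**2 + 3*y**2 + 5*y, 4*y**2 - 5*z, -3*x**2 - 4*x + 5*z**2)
-8*x + 8*y + 10*z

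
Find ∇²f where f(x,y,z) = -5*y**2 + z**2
-8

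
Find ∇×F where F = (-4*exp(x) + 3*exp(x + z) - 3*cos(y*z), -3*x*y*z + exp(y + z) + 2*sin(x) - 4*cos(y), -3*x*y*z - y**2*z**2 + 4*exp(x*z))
(3*x*y - 3*x*z - 2*y*z**2 - exp(y + z), 3*y*z + 3*y*sin(y*z) - 4*z*exp(x*z) + 3*exp(x + z), -3*y*z - 3*z*sin(y*z) + 2*cos(x))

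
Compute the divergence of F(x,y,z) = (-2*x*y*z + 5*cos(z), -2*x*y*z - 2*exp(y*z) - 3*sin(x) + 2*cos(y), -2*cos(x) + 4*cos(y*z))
-2*x*z - 2*y*z - 4*y*sin(y*z) - 2*z*exp(y*z) - 2*sin(y)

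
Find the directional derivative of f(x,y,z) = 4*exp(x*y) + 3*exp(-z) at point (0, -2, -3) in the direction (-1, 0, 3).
sqrt(10)*(8 - 9*exp(3))/10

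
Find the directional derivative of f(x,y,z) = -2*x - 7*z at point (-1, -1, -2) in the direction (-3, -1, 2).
-4*sqrt(14)/7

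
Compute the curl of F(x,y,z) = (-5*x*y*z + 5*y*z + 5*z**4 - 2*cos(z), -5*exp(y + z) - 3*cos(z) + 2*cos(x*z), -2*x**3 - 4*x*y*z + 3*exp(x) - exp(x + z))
(-4*x*z + 2*x*sin(x*z) + 5*exp(y + z) - 3*sin(z), 6*x**2 - 5*x*y + 4*y*z + 5*y + 20*z**3 - 3*exp(x) + exp(x + z) + 2*sin(z), z*(5*x - 2*sin(x*z) - 5))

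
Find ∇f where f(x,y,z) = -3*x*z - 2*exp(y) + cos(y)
(-3*z, -2*exp(y) - sin(y), -3*x)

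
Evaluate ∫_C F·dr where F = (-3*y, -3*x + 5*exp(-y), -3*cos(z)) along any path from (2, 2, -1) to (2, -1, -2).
-5*E - 3*sin(1) + 5*exp(-2) + 3*sin(2) + 18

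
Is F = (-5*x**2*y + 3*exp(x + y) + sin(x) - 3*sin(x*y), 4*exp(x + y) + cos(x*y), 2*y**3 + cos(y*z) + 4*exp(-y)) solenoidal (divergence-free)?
No, ∇·F = -10*x*y - x*sin(x*y) - y*sin(y*z) - 3*y*cos(x*y) + 7*exp(x + y) + cos(x)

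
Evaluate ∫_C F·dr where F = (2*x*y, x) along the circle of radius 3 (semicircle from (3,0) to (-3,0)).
9*pi/2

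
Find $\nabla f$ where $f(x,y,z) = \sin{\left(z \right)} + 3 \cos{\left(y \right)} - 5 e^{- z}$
(0, -3*sin(y), cos(z) + 5*exp(-z))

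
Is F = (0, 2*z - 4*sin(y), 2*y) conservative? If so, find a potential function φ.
Yes, F is conservative. φ = 2*y*z + 4*cos(y)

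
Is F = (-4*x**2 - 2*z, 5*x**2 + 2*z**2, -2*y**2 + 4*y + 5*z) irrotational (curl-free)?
No, ∇×F = (-4*y - 4*z + 4, -2, 10*x)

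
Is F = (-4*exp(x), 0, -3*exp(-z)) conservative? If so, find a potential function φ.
Yes, F is conservative. φ = -4*exp(x) + 3*exp(-z)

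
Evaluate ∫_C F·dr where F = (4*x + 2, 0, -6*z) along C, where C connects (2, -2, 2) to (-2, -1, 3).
-23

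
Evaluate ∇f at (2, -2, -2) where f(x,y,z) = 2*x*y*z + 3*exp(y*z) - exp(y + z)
(8, -6*exp(4) - 8 - exp(-4), -6*exp(4) - 8 - exp(-4))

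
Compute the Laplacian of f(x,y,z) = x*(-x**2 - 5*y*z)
-6*x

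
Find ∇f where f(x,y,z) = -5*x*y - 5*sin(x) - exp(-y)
(-5*y - 5*cos(x), -5*x + exp(-y), 0)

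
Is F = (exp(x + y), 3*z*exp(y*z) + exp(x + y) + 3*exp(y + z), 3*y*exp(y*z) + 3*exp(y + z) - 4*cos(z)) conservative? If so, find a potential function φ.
Yes, F is conservative. φ = 3*exp(y*z) + exp(x + y) + 3*exp(y + z) - 4*sin(z)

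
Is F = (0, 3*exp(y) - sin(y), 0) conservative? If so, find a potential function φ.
Yes, F is conservative. φ = 3*exp(y) + cos(y)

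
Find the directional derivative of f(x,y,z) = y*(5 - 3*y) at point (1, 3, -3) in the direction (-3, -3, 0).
13*sqrt(2)/2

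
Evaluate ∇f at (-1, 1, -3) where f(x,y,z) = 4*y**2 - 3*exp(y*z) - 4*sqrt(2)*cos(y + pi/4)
(0, 9*exp(-3) + 4*sqrt(2)*sin(pi/4 + 1) + 8, -3*exp(-3))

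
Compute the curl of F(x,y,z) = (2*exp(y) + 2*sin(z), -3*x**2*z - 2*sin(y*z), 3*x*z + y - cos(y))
(3*x**2 + 2*y*cos(y*z) + sin(y) + 1, -3*z + 2*cos(z), -6*x*z - 2*exp(y))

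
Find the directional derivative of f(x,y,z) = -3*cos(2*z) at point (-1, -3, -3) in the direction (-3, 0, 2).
-12*sqrt(13)*sin(6)/13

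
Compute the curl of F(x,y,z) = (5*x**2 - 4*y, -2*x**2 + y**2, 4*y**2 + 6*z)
(8*y, 0, 4 - 4*x)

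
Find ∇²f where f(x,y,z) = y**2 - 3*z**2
-4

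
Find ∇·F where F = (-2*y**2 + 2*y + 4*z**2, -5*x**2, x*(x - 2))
0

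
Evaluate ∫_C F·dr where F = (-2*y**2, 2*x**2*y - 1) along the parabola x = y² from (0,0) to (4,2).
10/3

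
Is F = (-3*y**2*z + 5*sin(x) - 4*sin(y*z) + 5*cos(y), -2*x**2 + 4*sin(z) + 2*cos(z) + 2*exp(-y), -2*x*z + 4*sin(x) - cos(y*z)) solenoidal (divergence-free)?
No, ∇·F = -2*x + y*sin(y*z) + 5*cos(x) - 2*exp(-y)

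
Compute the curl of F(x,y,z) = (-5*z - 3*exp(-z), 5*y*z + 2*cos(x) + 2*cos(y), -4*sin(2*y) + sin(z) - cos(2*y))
(-5*y + 2*sin(2*y) - 8*cos(2*y), -5 + 3*exp(-z), -2*sin(x))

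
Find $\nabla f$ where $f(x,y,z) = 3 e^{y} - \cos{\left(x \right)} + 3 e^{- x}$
(sin(x) - 3*exp(-x), 3*exp(y), 0)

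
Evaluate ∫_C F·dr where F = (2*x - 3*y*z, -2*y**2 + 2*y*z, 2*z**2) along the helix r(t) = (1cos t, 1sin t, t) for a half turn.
pi*(-6 + 9*pi + 8*pi**2)/12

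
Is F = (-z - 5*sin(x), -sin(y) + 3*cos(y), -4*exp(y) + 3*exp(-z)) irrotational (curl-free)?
No, ∇×F = (-4*exp(y), -1, 0)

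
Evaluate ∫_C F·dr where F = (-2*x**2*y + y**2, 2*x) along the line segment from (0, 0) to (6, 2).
-196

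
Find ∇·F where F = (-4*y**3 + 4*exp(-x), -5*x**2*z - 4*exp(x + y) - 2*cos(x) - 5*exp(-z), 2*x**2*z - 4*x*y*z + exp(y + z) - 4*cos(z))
((2*x**2 - 4*x*y - 4*exp(x + y) + exp(y + z) + 4*sin(z))*exp(x) - 4)*exp(-x)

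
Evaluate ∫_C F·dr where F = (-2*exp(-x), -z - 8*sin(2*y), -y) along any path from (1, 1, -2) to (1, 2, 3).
-8 + 4*cos(4) - 4*cos(2)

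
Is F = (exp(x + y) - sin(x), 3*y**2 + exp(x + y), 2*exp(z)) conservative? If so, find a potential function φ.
Yes, F is conservative. φ = y**3 + 2*exp(z) + exp(x + y) + cos(x)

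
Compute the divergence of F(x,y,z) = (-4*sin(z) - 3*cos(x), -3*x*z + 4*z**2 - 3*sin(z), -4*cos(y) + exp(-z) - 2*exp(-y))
3*sin(x) - exp(-z)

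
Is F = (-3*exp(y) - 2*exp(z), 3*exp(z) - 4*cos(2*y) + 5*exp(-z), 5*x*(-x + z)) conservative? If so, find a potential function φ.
No, ∇×F = (-3*exp(z) + 5*exp(-z), 10*x - 5*z - 2*exp(z), 3*exp(y)) ≠ 0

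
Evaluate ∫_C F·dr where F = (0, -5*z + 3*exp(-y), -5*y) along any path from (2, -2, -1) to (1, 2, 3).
-20 + 6*sinh(2)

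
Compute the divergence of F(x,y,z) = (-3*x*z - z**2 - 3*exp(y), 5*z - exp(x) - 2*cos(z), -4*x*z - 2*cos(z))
-4*x - 3*z + 2*sin(z)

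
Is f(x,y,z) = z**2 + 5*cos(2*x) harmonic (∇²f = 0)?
No, ∇²f = 2 - 20*cos(2*x)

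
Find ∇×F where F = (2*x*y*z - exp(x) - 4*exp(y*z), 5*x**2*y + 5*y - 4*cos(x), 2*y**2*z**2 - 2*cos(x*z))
(4*y*z**2, 2*x*y - 4*y*exp(y*z) - 2*z*sin(x*z), 10*x*y - 2*x*z + 4*z*exp(y*z) + 4*sin(x))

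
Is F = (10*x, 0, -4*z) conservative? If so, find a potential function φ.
Yes, F is conservative. φ = 5*x**2 - 2*z**2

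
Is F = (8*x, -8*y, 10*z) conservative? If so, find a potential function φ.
Yes, F is conservative. φ = 4*x**2 - 4*y**2 + 5*z**2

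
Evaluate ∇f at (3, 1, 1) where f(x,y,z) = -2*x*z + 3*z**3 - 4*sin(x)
(-2 - 4*cos(3), 0, 3)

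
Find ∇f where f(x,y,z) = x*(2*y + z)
(2*y + z, 2*x, x)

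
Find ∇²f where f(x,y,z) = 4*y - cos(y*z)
(y**2 + z**2)*cos(y*z)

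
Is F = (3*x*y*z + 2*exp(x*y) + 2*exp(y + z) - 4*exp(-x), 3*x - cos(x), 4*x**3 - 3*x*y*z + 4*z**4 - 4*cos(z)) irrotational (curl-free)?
No, ∇×F = (-3*x*z, -12*x**2 + 3*x*y + 3*y*z + 2*exp(y + z), -3*x*z - 2*x*exp(x*y) - 2*exp(y + z) + sin(x) + 3)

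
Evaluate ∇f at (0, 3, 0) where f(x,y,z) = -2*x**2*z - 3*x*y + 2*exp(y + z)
(-9, 2*exp(3), 2*exp(3))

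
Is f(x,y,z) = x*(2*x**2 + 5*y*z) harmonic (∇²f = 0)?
No, ∇²f = 12*x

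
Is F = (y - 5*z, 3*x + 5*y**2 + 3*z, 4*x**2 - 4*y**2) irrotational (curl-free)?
No, ∇×F = (-8*y - 3, -8*x - 5, 2)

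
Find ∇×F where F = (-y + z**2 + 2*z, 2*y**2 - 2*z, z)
(2, 2*z + 2, 1)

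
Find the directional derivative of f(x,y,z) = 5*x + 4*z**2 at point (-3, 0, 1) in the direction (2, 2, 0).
5*sqrt(2)/2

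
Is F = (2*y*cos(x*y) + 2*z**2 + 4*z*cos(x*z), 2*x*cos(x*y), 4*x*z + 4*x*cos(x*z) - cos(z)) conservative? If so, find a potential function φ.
Yes, F is conservative. φ = 2*x*z**2 - sin(z) + 2*sin(x*y) + 4*sin(x*z)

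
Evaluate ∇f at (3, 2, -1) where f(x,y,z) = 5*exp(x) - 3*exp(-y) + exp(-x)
((-1 + 5*exp(6))*exp(-3), 3*exp(-2), 0)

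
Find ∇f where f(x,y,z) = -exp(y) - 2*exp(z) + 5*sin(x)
(5*cos(x), -exp(y), -2*exp(z))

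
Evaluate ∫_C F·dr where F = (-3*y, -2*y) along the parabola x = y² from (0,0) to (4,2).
-20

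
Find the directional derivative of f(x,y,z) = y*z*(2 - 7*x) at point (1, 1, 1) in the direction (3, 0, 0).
-7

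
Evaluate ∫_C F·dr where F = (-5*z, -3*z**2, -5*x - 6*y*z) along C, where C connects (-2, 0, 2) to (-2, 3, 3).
-71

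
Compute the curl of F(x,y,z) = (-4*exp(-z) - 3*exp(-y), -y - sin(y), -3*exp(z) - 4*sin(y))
(-4*cos(y), 4*exp(-z), -3*exp(-y))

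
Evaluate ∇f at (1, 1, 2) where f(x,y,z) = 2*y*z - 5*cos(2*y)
(0, 4 + 10*sin(2), 2)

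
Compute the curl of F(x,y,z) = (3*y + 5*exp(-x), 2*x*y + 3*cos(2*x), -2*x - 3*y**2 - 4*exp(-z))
(-6*y, 2, 2*y - 6*sin(2*x) - 3)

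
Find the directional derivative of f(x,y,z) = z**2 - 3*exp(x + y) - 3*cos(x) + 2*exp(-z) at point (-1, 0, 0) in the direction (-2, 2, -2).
sqrt(3)*(2/3 + sin(1))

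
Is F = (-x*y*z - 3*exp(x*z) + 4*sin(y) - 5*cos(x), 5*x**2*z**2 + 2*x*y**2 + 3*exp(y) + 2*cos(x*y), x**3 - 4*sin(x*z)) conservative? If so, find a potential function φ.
No, ∇×F = (-10*x**2*z, -3*x**2 - x*y - 3*x*exp(x*z) + 4*z*cos(x*z), 10*x*z**2 + x*z + 2*y**2 - 2*y*sin(x*y) - 4*cos(y)) ≠ 0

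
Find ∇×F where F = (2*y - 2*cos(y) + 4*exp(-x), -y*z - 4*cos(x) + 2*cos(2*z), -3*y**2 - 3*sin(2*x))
(-5*y + 4*sin(2*z), 6*cos(2*x), 4*sin(x) - 2*sin(y) - 2)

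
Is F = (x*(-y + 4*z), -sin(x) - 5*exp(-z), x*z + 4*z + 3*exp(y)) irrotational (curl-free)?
No, ∇×F = (3*exp(y) - 5*exp(-z), 4*x - z, x - cos(x))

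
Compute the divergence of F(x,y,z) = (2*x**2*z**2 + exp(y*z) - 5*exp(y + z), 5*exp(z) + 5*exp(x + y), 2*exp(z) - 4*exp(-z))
4*x*z**2 + 2*exp(z) + 5*exp(x + y) + 4*exp(-z)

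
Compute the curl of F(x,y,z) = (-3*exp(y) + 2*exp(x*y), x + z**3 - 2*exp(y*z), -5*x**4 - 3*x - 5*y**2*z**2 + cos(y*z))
(-10*y*z**2 + 2*y*exp(y*z) - 3*z**2 - z*sin(y*z), 20*x**3 + 3, -2*x*exp(x*y) + 3*exp(y) + 1)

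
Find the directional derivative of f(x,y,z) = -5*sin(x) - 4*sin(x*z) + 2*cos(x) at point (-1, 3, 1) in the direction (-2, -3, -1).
sqrt(14)*(-2*sin(1)/7 + cos(1))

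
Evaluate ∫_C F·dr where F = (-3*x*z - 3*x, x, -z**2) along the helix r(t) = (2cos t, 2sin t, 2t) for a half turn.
-8*pi**3/3 - 4*pi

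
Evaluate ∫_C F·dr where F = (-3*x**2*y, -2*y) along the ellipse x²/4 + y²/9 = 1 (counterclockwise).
18*pi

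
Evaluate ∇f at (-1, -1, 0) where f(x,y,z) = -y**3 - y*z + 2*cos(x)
(2*sin(1), -3, 1)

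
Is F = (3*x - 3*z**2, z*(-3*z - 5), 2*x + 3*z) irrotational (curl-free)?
No, ∇×F = (6*z + 5, -6*z - 2, 0)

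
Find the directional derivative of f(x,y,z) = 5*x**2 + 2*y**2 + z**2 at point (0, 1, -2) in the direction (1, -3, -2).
-2*sqrt(14)/7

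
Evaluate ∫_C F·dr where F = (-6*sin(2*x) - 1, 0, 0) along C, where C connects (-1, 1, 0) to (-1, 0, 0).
0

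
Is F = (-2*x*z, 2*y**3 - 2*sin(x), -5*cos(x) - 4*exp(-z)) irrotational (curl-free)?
No, ∇×F = (0, -2*x - 5*sin(x), -2*cos(x))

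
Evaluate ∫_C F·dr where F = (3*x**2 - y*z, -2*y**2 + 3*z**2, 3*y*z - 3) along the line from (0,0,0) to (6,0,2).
210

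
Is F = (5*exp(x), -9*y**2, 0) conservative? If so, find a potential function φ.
Yes, F is conservative. φ = -3*y**3 + 5*exp(x)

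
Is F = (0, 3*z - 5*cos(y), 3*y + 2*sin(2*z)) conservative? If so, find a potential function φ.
Yes, F is conservative. φ = 3*y*z - 5*sin(y) - cos(2*z)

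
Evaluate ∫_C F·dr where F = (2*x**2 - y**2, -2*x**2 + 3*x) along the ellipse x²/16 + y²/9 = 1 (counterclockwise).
36*pi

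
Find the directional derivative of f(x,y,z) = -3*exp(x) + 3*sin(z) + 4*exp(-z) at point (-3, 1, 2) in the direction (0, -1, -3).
3*sqrt(10)*(4 - 3*exp(2)*cos(2))*exp(-2)/10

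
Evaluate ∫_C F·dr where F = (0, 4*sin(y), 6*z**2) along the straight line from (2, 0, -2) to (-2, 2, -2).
4 - 4*cos(2)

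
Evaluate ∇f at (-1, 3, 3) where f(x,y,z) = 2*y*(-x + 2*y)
(-6, 26, 0)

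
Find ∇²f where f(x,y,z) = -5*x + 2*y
0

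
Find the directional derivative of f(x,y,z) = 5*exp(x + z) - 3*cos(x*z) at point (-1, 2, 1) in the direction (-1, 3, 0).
sqrt(10)*(-5 + 3*sin(1))/10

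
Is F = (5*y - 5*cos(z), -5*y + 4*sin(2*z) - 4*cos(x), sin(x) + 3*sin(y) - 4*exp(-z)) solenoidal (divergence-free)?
No, ∇·F = -5 + 4*exp(-z)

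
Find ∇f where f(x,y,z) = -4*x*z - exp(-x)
(-4*z + exp(-x), 0, -4*x)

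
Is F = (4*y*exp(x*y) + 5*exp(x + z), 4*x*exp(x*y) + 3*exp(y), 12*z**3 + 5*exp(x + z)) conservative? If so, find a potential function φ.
Yes, F is conservative. φ = 3*z**4 + 3*exp(y) + 4*exp(x*y) + 5*exp(x + z)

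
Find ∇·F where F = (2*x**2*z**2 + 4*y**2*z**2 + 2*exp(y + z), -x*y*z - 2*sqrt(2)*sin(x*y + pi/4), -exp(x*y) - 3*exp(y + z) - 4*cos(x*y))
4*x*z**2 - x*z - 2*sqrt(2)*x*cos(x*y + pi/4) - 3*exp(y + z)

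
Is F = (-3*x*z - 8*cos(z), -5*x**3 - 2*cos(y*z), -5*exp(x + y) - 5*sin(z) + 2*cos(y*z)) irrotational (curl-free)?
No, ∇×F = (-2*y*sin(y*z) - 2*z*sin(y*z) - 5*exp(x + y), -3*x + 5*exp(x + y) + 8*sin(z), -15*x**2)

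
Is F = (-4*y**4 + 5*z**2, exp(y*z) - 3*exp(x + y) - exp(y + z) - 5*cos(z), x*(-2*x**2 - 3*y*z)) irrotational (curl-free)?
No, ∇×F = (-3*x*z - y*exp(y*z) + exp(y + z) - 5*sin(z), 6*x**2 + 3*y*z + 10*z, 16*y**3 - 3*exp(x + y))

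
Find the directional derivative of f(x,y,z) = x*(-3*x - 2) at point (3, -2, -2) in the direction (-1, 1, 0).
10*sqrt(2)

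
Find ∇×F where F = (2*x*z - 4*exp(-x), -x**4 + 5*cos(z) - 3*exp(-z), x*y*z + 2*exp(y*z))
(x*z + 2*z*exp(y*z) + 5*sin(z) - 3*exp(-z), 2*x - y*z, -4*x**3)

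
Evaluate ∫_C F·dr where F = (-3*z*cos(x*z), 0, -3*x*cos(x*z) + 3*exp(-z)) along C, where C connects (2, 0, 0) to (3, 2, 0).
0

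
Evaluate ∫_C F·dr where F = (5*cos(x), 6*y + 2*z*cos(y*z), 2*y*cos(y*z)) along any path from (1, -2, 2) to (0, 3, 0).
-5*sin(1) + 2*sin(4) + 15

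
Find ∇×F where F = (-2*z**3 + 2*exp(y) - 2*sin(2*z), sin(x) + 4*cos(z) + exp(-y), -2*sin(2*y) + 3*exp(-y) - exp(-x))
(4*sin(z) - 4*cos(2*y) - 3*exp(-y), -6*z**2 - 4*cos(2*z) - exp(-x), -2*exp(y) + cos(x))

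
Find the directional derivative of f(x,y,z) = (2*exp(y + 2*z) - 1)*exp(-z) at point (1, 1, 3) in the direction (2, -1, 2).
2*(1 + exp(7))*exp(-3)/3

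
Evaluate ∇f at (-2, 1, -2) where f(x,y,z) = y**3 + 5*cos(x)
(5*sin(2), 3, 0)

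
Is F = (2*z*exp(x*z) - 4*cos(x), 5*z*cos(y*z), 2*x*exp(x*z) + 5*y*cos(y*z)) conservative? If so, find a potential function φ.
Yes, F is conservative. φ = 2*exp(x*z) - 4*sin(x) + 5*sin(y*z)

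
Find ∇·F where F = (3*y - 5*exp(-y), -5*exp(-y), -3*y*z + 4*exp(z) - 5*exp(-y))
-3*y + 4*exp(z) + 5*exp(-y)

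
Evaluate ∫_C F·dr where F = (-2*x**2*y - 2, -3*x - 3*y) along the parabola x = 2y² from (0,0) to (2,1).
-169/14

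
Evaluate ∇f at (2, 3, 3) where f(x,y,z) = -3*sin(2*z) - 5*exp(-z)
(0, 0, -6*cos(6) + 5*exp(-3))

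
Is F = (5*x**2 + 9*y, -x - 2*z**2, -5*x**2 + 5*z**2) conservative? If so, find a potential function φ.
No, ∇×F = (4*z, 10*x, -10) ≠ 0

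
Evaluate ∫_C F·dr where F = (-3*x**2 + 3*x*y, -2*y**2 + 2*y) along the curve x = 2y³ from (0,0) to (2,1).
-53/21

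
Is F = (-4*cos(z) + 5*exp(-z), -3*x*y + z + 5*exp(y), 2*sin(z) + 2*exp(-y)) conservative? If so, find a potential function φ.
No, ∇×F = (-1 - 2*exp(-y), 4*sin(z) - 5*exp(-z), -3*y) ≠ 0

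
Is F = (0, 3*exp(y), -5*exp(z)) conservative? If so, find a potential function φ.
Yes, F is conservative. φ = 3*exp(y) - 5*exp(z)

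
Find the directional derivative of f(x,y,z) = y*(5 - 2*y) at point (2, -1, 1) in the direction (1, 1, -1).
3*sqrt(3)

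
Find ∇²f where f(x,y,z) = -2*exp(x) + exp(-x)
-2*exp(x) + exp(-x)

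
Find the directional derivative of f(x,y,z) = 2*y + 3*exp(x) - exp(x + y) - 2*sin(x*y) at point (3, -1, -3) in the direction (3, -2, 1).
sqrt(14)*(18*cos(3) - exp(2) - 4 + 9*exp(3))/14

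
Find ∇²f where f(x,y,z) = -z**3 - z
-6*z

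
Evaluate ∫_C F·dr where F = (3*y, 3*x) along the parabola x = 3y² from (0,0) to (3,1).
9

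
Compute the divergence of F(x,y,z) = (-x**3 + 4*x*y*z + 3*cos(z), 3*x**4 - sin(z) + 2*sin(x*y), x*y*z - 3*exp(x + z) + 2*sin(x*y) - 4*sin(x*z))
-3*x**2 + x*y + 2*x*cos(x*y) - 4*x*cos(x*z) + 4*y*z - 3*exp(x + z)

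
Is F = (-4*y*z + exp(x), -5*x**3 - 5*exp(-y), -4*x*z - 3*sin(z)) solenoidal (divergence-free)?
No, ∇·F = -4*x + exp(x) - 3*cos(z) + 5*exp(-y)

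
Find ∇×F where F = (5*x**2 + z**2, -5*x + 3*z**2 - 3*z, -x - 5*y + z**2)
(-6*z - 2, 2*z + 1, -5)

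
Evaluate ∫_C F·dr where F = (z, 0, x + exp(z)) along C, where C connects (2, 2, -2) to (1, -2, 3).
-exp(-2) + 7 + exp(3)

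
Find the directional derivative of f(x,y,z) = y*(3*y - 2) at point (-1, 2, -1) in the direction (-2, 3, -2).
30*sqrt(17)/17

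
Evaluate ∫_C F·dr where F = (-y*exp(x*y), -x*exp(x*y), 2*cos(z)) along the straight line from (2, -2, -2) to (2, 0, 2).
-1 + exp(-4) + 4*sin(2)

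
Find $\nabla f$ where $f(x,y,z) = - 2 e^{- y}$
(0, 2*exp(-y), 0)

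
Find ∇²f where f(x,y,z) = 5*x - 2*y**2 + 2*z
-4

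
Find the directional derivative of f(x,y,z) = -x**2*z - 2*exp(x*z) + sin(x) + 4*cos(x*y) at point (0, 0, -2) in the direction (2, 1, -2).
10/3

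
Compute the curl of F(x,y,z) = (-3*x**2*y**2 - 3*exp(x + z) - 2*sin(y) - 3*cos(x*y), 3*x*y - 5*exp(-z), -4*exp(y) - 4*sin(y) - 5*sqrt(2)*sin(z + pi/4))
(-4*exp(y) - 4*cos(y) - 5*exp(-z), -3*exp(x + z), 6*x**2*y - 3*x*sin(x*y) + 3*y + 2*cos(y))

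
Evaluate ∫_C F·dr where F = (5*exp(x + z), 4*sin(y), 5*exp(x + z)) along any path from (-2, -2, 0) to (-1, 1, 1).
-4*cos(1) + 4*cos(2) - 5*exp(-2) + 5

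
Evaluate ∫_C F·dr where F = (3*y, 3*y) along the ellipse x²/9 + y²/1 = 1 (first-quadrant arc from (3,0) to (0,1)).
3/2 - 9*pi/4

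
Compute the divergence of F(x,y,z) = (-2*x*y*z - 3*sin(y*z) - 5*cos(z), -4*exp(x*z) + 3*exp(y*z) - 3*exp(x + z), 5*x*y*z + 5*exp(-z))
5*x*y - 2*y*z + 3*z*exp(y*z) - 5*exp(-z)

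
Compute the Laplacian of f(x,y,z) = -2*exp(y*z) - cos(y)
-2*y**2*exp(y*z) - 2*z**2*exp(y*z) + cos(y)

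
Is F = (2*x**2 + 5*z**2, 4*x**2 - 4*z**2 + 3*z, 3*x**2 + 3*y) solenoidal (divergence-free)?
No, ∇·F = 4*x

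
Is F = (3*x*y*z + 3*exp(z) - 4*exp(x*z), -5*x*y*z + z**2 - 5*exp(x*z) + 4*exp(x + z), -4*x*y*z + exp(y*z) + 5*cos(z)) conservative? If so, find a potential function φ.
No, ∇×F = (5*x*y - 4*x*z + 5*x*exp(x*z) + z*exp(y*z) - 2*z - 4*exp(x + z), 3*x*y - 4*x*exp(x*z) + 4*y*z + 3*exp(z), -3*x*z - 5*y*z - 5*z*exp(x*z) + 4*exp(x + z)) ≠ 0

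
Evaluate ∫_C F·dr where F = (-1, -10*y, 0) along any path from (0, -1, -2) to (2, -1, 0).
-2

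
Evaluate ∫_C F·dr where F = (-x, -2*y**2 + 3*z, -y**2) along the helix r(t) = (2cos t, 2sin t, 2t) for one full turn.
-8*pi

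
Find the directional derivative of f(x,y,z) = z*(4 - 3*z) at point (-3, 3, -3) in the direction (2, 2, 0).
0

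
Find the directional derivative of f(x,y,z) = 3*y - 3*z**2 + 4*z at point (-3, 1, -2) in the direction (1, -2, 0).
-6*sqrt(5)/5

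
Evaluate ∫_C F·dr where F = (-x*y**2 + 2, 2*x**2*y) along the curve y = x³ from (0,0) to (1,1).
21/8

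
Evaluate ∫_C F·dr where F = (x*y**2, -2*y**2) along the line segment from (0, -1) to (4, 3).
32/3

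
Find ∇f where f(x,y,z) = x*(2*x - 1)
(4*x - 1, 0, 0)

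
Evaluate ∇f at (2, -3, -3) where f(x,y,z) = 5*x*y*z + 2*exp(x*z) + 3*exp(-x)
(-3*exp(-2) - 6*exp(-6) + 45, -30, -30 + 4*exp(-6))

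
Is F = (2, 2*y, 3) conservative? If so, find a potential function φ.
Yes, F is conservative. φ = 2*x + y**2 + 3*z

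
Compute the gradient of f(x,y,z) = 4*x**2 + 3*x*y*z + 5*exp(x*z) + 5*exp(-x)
(8*x + 3*y*z + 5*z*exp(x*z) - 5*exp(-x), 3*x*z, x*(3*y + 5*exp(x*z)))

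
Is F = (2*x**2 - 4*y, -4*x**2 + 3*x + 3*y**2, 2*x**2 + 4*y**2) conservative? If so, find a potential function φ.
No, ∇×F = (8*y, -4*x, 7 - 8*x) ≠ 0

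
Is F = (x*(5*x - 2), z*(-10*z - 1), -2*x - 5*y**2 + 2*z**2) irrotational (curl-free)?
No, ∇×F = (-10*y + 20*z + 1, 2, 0)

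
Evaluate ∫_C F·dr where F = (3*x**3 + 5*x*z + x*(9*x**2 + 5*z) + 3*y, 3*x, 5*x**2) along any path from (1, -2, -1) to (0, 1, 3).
8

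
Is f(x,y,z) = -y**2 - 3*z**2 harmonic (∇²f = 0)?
No, ∇²f = -8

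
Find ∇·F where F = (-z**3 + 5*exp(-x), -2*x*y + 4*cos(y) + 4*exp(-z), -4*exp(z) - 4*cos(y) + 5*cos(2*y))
-2*x - 4*exp(z) - 4*sin(y) - 5*exp(-x)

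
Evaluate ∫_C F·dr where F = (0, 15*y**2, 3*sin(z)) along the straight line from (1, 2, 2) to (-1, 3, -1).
-3*cos(1) + 3*cos(2) + 95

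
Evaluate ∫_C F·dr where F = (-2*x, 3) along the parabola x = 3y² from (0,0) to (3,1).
-6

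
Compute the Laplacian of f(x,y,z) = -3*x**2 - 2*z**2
-10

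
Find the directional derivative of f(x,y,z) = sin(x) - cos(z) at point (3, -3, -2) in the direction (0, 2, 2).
-sqrt(2)*sin(2)/2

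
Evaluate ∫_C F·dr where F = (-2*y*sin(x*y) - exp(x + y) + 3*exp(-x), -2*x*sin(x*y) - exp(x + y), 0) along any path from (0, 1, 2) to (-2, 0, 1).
-3*exp(2) - exp(-2) + E + 3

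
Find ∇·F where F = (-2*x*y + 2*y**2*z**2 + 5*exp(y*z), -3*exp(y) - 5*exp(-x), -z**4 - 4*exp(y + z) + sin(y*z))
y*cos(y*z) - 2*y - 4*z**3 - 3*exp(y) - 4*exp(y + z)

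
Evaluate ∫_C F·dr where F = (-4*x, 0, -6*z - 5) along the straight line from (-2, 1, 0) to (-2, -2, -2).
-2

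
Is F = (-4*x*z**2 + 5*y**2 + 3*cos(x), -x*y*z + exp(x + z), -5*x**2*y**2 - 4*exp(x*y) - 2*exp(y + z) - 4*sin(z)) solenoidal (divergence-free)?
No, ∇·F = -x*z - 4*z**2 - 2*exp(y + z) - 3*sin(x) - 4*cos(z)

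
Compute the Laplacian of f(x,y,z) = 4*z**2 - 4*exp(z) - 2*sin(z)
-4*exp(z) + 2*sin(z) + 8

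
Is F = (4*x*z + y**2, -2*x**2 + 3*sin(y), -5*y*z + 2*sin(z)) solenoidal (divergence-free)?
No, ∇·F = -5*y + 4*z + 3*cos(y) + 2*cos(z)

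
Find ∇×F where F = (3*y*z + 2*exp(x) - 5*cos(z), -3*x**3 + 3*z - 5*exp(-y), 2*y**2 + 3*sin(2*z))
(4*y - 3, 3*y + 5*sin(z), -9*x**2 - 3*z)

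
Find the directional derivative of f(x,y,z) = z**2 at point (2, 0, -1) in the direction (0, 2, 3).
-6*sqrt(13)/13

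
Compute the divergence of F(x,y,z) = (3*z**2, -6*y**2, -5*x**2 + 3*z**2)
-12*y + 6*z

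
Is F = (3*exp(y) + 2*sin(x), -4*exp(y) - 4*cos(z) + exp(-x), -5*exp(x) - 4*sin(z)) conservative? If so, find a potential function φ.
No, ∇×F = (-4*sin(z), 5*exp(x), -3*exp(y) - exp(-x)) ≠ 0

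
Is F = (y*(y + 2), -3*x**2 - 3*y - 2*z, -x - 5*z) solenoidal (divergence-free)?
No, ∇·F = -8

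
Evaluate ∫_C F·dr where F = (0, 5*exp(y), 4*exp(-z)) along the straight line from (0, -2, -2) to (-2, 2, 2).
18*sinh(2)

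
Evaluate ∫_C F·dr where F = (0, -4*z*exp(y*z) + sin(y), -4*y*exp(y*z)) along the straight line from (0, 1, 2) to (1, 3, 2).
-4*exp(6) + cos(1) - cos(3) + 4*exp(2)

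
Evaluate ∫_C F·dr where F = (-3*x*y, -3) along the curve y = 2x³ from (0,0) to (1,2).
-36/5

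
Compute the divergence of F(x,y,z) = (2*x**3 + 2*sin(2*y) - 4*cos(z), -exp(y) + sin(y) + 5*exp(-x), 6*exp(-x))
6*x**2 - exp(y) + cos(y)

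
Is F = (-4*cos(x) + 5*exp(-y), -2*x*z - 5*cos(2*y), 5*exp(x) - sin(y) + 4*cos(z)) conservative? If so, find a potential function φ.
No, ∇×F = (2*x - cos(y), -5*exp(x), -2*z + 5*exp(-y)) ≠ 0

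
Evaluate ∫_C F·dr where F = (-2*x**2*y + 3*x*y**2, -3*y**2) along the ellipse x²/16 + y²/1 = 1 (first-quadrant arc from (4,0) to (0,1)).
-13 + 8*pi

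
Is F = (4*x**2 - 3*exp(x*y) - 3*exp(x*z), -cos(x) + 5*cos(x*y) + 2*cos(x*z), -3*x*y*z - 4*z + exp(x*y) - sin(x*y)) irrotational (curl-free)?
No, ∇×F = (x*(-3*z + exp(x*y) + 2*sin(x*z) - cos(x*y)), -3*x*exp(x*z) + 3*y*z - y*exp(x*y) + y*cos(x*y), 3*x*exp(x*y) - 5*y*sin(x*y) - 2*z*sin(x*z) + sin(x))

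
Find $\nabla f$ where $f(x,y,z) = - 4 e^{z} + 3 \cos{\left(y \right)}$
(0, -3*sin(y), -4*exp(z))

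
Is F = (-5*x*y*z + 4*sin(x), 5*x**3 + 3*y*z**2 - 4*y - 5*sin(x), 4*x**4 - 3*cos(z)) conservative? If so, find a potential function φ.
No, ∇×F = (-6*y*z, x*(-16*x**2 - 5*y), 15*x**2 + 5*x*z - 5*cos(x)) ≠ 0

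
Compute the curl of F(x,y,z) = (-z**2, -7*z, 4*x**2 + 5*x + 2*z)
(7, -8*x - 2*z - 5, 0)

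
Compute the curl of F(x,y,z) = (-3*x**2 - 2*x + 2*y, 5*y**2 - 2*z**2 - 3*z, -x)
(4*z + 3, 1, -2)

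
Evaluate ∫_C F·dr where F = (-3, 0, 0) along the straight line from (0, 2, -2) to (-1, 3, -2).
3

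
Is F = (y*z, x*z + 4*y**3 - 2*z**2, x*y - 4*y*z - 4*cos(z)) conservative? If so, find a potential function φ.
Yes, F is conservative. φ = x*y*z + y**4 - 2*y*z**2 - 4*sin(z)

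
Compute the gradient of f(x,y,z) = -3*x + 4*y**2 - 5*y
(-3, 8*y - 5, 0)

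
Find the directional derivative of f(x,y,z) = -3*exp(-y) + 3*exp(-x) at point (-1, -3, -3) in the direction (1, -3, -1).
3*sqrt(11)*E*(-3*exp(2) - 1)/11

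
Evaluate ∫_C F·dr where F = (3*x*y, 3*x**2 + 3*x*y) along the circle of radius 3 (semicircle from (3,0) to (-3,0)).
54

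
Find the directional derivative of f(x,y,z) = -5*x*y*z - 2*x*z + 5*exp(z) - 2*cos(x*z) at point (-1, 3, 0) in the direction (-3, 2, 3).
3*sqrt(22)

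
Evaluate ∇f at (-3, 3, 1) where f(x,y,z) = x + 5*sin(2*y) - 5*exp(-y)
(1, 5*exp(-3) + 10*cos(6), 0)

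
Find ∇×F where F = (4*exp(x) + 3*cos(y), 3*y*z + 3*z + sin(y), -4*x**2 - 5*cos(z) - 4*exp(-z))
(-3*y - 3, 8*x, 3*sin(y))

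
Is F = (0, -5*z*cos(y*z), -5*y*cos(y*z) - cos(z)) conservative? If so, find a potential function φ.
Yes, F is conservative. φ = -sin(z) - 5*sin(y*z)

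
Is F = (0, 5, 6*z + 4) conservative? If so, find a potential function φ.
Yes, F is conservative. φ = 5*y + 3*z**2 + 4*z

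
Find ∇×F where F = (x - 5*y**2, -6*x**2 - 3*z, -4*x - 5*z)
(3, 4, -12*x + 10*y)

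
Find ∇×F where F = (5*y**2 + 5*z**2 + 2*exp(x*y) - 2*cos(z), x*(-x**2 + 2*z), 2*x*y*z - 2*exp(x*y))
(2*x*(z - exp(x*y) - 1), -2*y*z + 2*y*exp(x*y) + 10*z + 2*sin(z), -3*x**2 - 2*x*exp(x*y) - 10*y + 2*z)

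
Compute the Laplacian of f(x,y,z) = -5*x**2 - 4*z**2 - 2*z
-18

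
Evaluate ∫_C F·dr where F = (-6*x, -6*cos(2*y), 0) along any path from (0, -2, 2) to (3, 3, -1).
-27 - 3*sin(6) - 3*sin(4)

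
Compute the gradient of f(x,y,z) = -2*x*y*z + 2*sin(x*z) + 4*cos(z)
(2*z*(-y + cos(x*z)), -2*x*z, -2*x*y + 2*x*cos(x*z) - 4*sin(z))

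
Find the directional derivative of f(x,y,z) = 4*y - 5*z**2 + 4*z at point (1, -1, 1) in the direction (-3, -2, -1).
-sqrt(14)/7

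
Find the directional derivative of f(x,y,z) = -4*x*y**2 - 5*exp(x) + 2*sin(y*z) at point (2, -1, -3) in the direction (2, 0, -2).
sqrt(2)*(-5*exp(2)/2 - 2 + cos(3))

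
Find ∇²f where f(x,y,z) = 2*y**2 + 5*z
4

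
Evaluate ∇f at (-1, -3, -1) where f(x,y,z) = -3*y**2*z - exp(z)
(0, -18, -27 - exp(-1))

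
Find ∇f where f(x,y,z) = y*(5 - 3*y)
(0, 5 - 6*y, 0)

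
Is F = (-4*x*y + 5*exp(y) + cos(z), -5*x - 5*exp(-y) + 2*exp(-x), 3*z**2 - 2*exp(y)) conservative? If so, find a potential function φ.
No, ∇×F = (-2*exp(y), -sin(z), 4*x - 5*exp(y) - 5 - 2*exp(-x)) ≠ 0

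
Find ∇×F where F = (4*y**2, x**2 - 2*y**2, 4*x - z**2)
(0, -4, 2*x - 8*y)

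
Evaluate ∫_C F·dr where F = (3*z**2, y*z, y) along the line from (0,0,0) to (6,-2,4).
292/3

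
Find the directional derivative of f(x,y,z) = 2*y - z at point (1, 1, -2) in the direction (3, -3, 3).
-sqrt(3)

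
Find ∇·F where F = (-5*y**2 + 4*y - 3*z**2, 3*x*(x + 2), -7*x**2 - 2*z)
-2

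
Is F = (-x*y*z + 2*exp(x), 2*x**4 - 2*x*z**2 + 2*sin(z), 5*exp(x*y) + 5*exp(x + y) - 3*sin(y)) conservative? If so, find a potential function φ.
No, ∇×F = (4*x*z + 5*x*exp(x*y) + 5*exp(x + y) - 3*cos(y) - 2*cos(z), -x*y - 5*y*exp(x*y) - 5*exp(x + y), 8*x**3 + x*z - 2*z**2) ≠ 0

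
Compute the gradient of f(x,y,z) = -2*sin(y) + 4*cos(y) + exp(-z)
(0, -4*sin(y) - 2*cos(y), -exp(-z))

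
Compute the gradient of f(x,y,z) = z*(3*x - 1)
(3*z, 0, 3*x - 1)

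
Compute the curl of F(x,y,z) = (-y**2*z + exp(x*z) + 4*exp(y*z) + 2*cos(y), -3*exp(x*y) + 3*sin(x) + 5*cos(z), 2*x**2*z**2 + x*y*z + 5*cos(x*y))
(x*z - 5*x*sin(x*y) + 5*sin(z), -4*x*z**2 + x*exp(x*z) - y**2 - y*z + 4*y*exp(y*z) + 5*y*sin(x*y), 2*y*z - 3*y*exp(x*y) - 4*z*exp(y*z) + 2*sin(y) + 3*cos(x))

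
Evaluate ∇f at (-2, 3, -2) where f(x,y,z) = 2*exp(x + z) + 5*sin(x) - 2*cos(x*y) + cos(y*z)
(5*cos(2) + 2*exp(-4) - 6*sin(6), 2*sin(6), 3*sin(6) + 2*exp(-4))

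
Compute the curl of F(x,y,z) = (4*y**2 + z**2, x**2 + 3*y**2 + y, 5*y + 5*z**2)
(5, 2*z, 2*x - 8*y)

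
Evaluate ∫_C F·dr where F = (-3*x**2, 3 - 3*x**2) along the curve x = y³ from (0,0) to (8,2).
-3926/7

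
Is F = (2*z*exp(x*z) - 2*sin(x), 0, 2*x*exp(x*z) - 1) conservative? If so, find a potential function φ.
Yes, F is conservative. φ = -z + 2*exp(x*z) + 2*cos(x)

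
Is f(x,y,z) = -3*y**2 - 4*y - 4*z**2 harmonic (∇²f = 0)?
No, ∇²f = -14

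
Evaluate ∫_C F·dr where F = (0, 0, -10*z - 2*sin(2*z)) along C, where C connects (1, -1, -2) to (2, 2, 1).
cos(2) - cos(4) + 15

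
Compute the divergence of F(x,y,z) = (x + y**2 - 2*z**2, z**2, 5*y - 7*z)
-6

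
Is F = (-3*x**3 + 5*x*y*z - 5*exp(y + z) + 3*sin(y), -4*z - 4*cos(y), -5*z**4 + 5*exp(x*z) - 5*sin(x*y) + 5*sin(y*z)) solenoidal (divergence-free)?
No, ∇·F = -9*x**2 + 5*x*exp(x*z) + 5*y*z + 5*y*cos(y*z) - 20*z**3 + 4*sin(y)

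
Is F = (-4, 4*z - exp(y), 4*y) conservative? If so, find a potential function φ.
Yes, F is conservative. φ = -4*x + 4*y*z - exp(y)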